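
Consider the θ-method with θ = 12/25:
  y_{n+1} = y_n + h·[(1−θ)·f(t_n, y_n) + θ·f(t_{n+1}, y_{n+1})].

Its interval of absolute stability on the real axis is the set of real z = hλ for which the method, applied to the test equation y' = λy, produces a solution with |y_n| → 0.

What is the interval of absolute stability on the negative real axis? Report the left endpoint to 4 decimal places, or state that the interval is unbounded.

z∈(-50.0000,0).

Test eqn y'=λy, z=hλ:
  y_{n+1} = y_n + z·[13/25·y_n + 12/25·y_{n+1}] ⇒ (1 − 12/25z)y_{n+1} = (1 + 13/25z)y_n
  Hence R(z) = (1 + 13/25z)/(1 − 12/25z).

Solve |R(x)|<1 on ℝ⁻.
x=-1.62: |R|=0.0887
R=−1: 1+13/25x = −1+12/25x ⇒ -1/25x=2 ⇒ x=2/(-1/25)=-50.0000
Confirm numerically:
  x=-37.723: |R|=0.97430 <1
  x=-31.512: |R|=0.95414 <1
  x=-28.508: |R|=0.94145 <1
  x=-50.417: |R|=1.00066 >1
  x=-50.215: |R|=1.00034 >1
  x=-50.155: |R|=1.00025 >1
Interval (-50.0000, 0).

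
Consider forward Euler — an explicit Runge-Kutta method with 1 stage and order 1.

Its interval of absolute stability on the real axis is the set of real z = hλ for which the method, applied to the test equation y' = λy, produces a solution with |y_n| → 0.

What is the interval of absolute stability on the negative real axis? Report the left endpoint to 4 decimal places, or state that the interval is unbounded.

z∈(-2.0000,0).

Set f=λy, z=hλ:
  order 1, 1-stage ⇒ R(z)=1+z
  (e.g. R(-0.53)=0.47000, |R|=0.47000)

Solve |R(x)|<1 on ℝ⁻.
x=-0.53: |R|=0.4700
|R(-1.56)|=0.5600 |R(-1.52)|=0.5200 |R(-0.61)|=0.3900
Bisect:
  x_lo=-2.5546 |R|=1.5546  x_hi=-0.3932 |R|=0.6068
  mid=-1.47392 |R|=0.47392 →hi
  mid=-2.01427 |R|=1.01427 →lo
  mid=-1.74410 |R|=0.74410 →hi
  mid=-1.87918 |R|=0.87918 →hi
  mid=-1.94673 |R|=0.94673 →hi
  mid=-1.98050 |R|=0.98050 →hi
  mid=-1.99739 |R|=0.99739 →hi
  ...
  [-2.00003,-1.99989] ⇒ x*=-2.0000
Interval (-2.0000, 0).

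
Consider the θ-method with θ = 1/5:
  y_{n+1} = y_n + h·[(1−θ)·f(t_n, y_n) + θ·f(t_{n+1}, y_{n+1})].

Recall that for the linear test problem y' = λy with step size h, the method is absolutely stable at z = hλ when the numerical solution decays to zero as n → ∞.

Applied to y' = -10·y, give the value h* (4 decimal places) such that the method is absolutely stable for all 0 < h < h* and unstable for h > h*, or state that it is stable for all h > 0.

(-3.3333,0); λ=-10 ⇒ h* = (10/3)/10 = 0.3333.

Set f=λy, z=hλ:
  y_{n+1} = y_n + z·[4/5·y_n + 1/5·y_{n+1}] ⇒ (1 − 1/5z)y_{n+1} = (1 + 4/5z)y_n
  R(z) = (1 + 4/5z)/(1 − 1/5z).

Find x<0 with |R(x)|<1.
x=-1.17: |R|=0.0519
R=−1: 1+4/5x = −1+1/5x ⇒ -3/5x=2 ⇒ x=2/(-3/5)=-3.3333
Confirm numerically:
  x=-2.816: |R|=0.80143 <1
  x=-1.681: |R|=0.25805 <1
  x=-1.618: |R|=0.22242 <1
  x=-3.752: |R|=1.14351 >1
  x=-3.560: |R|=1.07944 >1
So |R|<1 on (-3.3333, 0).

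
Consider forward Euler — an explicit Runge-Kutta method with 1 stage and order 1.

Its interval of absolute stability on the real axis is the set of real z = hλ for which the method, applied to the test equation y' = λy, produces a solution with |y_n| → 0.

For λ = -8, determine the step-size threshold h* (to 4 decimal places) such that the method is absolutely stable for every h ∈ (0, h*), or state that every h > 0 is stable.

(-2.0000,0); λ=-8 ⇒ h* = 0.2500.

On y'=λy, z=hλ:
  order 1, 1-stage ⇒ R(z)=1+z
  (e.g. R(-1.67)=-0.67000, |R|=0.67000)

Find x<0 with |R(x)|<1.
x=-1.67: |R|=0.6700
|R(-2.03)|=1.0300 |R(-1.49)|=0.4900 |R(-0.76)|=0.2400
Bisect:
  x_lo=-2.7513 |R|=1.7513  x_hi=-0.1515 |R|=0.8485
  mid=-1.45142 |R|=0.45142 →hi
  mid=-2.10136 |R|=1.10136 →lo
  mid=-1.77639 |R|=0.77639 →hi
  mid=-1.93888 |R|=0.93888 →hi
  mid=-2.02012 |R|=1.02012 →lo
  mid=-1.97950 |R|=0.97950 →hi
  mid=-1.99981 |R|=0.99981 →hi
  mid=-2.00997 |R|=1.00997 →lo
  mid=-2.00489 |R|=1.00489 →lo
  mid=-2.00235 |R|=1.00235 →lo
  ...
  [-2.00013,-1.99997] ⇒ x*=-2.0000
Stable set (-2.0000, 0).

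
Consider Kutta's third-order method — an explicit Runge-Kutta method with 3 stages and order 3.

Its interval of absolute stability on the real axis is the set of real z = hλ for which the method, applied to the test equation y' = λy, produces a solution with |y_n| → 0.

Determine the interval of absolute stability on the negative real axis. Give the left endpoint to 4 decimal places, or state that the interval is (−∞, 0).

With y'=λy (z=hλ):
  order 3, 3-stage ⇒ R(z)=1+z+z^2/2+z^3/6
  (e.g. R(-1.77)=-0.12776, |R|=0.12776)

Find x<0 with |R(x)|<1.
x=-1.77: |R|=0.1278
|R(-2.53)|=1.0286 |R(-2.09)|=0.4275 |R(-1.16)|=0.2527
Bisect:
  x_lo=-2.9157 |R|=1.7963  x_hi=-0.2478 |R|=0.7803
  mid=-1.58179 |R|=0.00962 →hi
  mid=-2.24876 |R|=0.61559 →hi
  mid=-2.58224 |R|=1.11797 →lo
  mid=-2.41550 |R|=0.84711 →hi
  mid=-2.49887 |R|=0.97733 →hi
  mid=-2.54055 |R|=1.04631 →lo
  mid=-2.51971 |R|=1.01149 →lo
  mid=-2.50929 |R|=0.99433 →hi
  ...
  [-2.51287,-2.51271] ⇒ x*=-2.5127
So |R|<1 on (-2.5127, 0).

(-2.5127, 0).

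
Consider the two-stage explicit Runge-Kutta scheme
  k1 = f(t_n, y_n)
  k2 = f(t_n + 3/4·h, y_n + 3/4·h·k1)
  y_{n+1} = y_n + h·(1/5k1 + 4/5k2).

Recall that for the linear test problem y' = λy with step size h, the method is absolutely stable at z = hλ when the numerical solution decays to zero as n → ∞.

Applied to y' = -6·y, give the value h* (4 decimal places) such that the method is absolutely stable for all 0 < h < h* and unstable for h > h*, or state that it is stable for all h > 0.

(-1.6667,0); λ=-6 ⇒ h* = (5/3)/6 = 0.2778.

With y'=λy (z=hλ):
  k1=λy_n ⇒ h·k1=z·y_n;  k2=λ(1+3/4z)y_n ⇒ h·k2=z(1+3/4z)y_n
  y_{n+1}/y_n = 1 + 1/5z + 4/5z(1+3/4z) = 1 + z + 3/5z²
  so R(z) = 1 + z + 3/5z².

Need |R(x)|<1, x<0.
x=-1.2: |R|=0.6640
R=1: x+3/5x²=0 ⇒ x=−5/3=-1.6667; min R=1−1/(4·3/5)=0.5833>−1
Confirm numerically:
  x=-1.603: |R|=0.93877 <1
  x=-1.094: |R|=0.62410 <1
  x=-0.897: |R|=0.58577 <1
  x=-2.152: |R|=1.62666 >1
  x=-2.031: |R|=1.44398 >1
  x=-1.843: |R|=1.19499 >1
So |R|<1 on (-1.6667, 0).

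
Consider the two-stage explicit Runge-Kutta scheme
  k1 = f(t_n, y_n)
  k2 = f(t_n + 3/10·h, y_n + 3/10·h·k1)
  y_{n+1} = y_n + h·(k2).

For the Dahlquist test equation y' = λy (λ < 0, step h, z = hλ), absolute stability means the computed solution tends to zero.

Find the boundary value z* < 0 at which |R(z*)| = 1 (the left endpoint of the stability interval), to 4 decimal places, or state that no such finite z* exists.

On y'=λy, z=hλ:
  k1=λy_n ⇒ h·k1=z·y_n;  k2=λ(1+3/10z)y_n ⇒ h·k2=z(1+3/10z)y_n
  y_{n+1}/y_n = 1 + z(1+3/10z) = 1 + z + 3/10z²
  ⇒ R(z) = 1 + z + 3/10z².

Need |R(x)|<1, x<0.
x=-1.17: |R|=0.2407
R=1: x+3/10x²=0 ⇒ x=−10/3=-3.3333; min R=1−1/(4·3/10)=0.1667>−1
Confirm numerically:
  x=-2.280: |R|=0.27952 <1
  x=-2.148: |R|=0.23617 <1
  x=-1.869: |R|=0.17895 <1
  x=-1.479: |R|=0.17723 <1
  x=-3.909: |R|=1.67508 >1
  x=-3.709: |R|=1.41800 >1
  x=-3.673: |R|=1.37428 >1
So |R|<1 on (-3.3333, 0).

z* = -3.3333.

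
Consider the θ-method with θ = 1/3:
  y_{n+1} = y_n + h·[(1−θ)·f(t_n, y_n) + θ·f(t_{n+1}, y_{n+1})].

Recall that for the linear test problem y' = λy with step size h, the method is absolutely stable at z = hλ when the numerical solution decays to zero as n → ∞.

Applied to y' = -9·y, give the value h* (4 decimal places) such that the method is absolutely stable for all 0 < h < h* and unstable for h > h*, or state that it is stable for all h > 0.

With y'=λy (z=hλ):
  y_{n+1} = y_n + z·[2/3·y_n + 1/3·y_{n+1}] ⇒ (1 − 1/3z)y_{n+1} = (1 + 2/3z)y_n
  R(z) = (1 + 2/3z)/(1 − 1/3z).

Boundary: |R(x)|=1, x<0.
x=-0.77: |R|=0.3873
R=−1: 1+2/3x = −1+1/3x ⇒ -1/3x=2 ⇒ x=2/(-1/3)=-6.0000
Confirm numerically:
  x=-5.546: |R|=0.94688 <1
  x=-5.485: |R|=0.93930 <1
  x=-5.116: |R|=0.89108 <1
  x=-6.518: |R|=1.05442 >1
  x=-6.198: |R|=1.02153 >1
Stable set (-6.0000, 0).

(-6.0000,0); λ=-9 ⇒ h* = (6)/9 = 0.6667.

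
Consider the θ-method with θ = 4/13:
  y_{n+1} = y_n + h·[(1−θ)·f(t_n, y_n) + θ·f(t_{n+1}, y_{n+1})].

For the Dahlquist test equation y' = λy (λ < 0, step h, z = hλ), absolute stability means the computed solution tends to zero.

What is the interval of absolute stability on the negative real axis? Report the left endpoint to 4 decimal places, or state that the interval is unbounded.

(-5.2000, 0).

Test eqn y'=λy, z=hλ:
  y_{n+1} = y_n + z·[9/13·y_n + 4/13·y_{n+1}] ⇒ (1 − 4/13z)y_{n+1} = (1 + 9/13z)y_n
  R(z) = (1 + 9/13z)/(1 − 4/13z).

Solve |R(x)|<1 on ℝ⁻.
x=-1.7: |R|=0.1162
R=−1: 1+9/13x = −1+4/13x ⇒ -5/13x=2 ⇒ x=2/(-5/13)=-5.2000
Confirm numerically:
  x=-3.510: |R|=0.68750 <1
  x=-2.917: |R|=0.53725 <1
  x=-2.289: |R|=0.34307 <1
  x=-5.786: |R|=1.08106 >1
  x=-5.321: |R|=1.01765 >1
Stable set (-5.2000, 0).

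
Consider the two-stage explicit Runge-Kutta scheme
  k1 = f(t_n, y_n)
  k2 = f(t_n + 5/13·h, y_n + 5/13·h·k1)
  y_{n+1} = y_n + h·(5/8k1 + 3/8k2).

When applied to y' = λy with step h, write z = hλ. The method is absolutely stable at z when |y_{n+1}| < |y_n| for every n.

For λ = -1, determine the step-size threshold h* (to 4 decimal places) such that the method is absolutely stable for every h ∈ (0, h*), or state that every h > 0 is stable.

(-6.9333,0); λ=-1 ⇒ h* = (104/15)/1 = 6.9333.

Test eqn y'=λy, z=hλ:
  k1=λy_n ⇒ h·k1=z·y_n;  k2=λ(1+5/13z)y_n ⇒ h·k2=z(1+5/13z)y_n
  y_{n+1}/y_n = 1 + 5/8z + 3/8z(1+5/13z) = 1 + z + 15/104z²
  R(z) = 1 + z + 15/104z².

Find x<0 with |R(x)|<1.
x=-1.54: |R|=0.1979
R=1: x+15/104x²=0 ⇒ x=−104/15=-6.9333; min R=1−1/(4·15/104)=-0.7333>−1
Confirm numerically:
  x=-5.332: |R|=0.23149 <1
  x=-4.720: |R|=0.50677 <1
  x=-4.412: |R|=0.60444 <1
  x=-3.502: |R|=0.73315 <1
  x=-7.257: |R|=1.33878 >1
  x=-7.224: |R|=1.30285 >1
Interval (-6.9333, 0).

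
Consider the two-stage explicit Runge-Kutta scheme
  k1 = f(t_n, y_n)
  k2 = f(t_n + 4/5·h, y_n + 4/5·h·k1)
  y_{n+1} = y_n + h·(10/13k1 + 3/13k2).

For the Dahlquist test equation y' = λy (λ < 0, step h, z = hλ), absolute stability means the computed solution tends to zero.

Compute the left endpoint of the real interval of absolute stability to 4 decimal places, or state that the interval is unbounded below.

Set f=λy, z=hλ:
  k1=λy_n ⇒ h·k1=z·y_n;  k2=λ(1+4/5z)y_n ⇒ h·k2=z(1+4/5z)y_n
  y_{n+1}/y_n = 1 + 10/13z + 3/13z(1+4/5z) = 1 + z + 12/65z²
  ⇒ R(z) = 1 + z + 12/65z².

Solve |R(x)|<1 on ℝ⁻.
x=-0.96: |R|=0.2101
R=1: x+12/65x²=0 ⇒ x=−65/12=-5.4167; min R=1−1/(4·12/65)=-0.3542>−1
Confirm numerically:
  x=-5.209: |R|=0.80029 <1
  x=-5.085: |R|=0.68864 <1
  x=-2.893: |R|=0.34787 <1
  x=-2.283: |R|=0.32077 <1
  x=-5.863: |R|=1.48311 >1
  x=-5.744: |R|=1.34711 >1
  x=-5.453: |R|=1.03658 >1
Stable set (-5.4167, 0).

left endpoint -5.4167.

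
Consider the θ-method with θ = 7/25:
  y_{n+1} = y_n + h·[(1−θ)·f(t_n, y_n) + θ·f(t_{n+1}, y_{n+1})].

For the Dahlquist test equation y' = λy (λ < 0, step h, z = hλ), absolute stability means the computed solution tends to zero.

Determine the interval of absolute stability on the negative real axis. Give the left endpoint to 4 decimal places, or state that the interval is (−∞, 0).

(-4.5455, 0).

With y'=λy (z=hλ):
  y_{n+1} = y_n + z·[18/25·y_n + 7/25·y_{n+1}] ⇒ (1 − 7/25z)y_{n+1} = (1 + 18/25z)y_n
  R(z) = (1 + 18/25z)/(1 − 7/25z).

Need |R(x)|<1, x<0.
x=-0.6: |R|=0.4863
R=−1: 1+18/25x = −1+7/25x ⇒ -11/25x=2 ⇒ x=2/(-11/25)=-4.5455
Confirm numerically:
  x=-4.084: |R|=0.90528 <1
  x=-3.691: |R|=0.81511 <1
  x=-2.238: |R|=0.37584 <1
  x=-4.981: |R|=1.08003 >1
  x=-4.694: |R|=1.02824 >1
So |R|<1 on (-4.5455, 0).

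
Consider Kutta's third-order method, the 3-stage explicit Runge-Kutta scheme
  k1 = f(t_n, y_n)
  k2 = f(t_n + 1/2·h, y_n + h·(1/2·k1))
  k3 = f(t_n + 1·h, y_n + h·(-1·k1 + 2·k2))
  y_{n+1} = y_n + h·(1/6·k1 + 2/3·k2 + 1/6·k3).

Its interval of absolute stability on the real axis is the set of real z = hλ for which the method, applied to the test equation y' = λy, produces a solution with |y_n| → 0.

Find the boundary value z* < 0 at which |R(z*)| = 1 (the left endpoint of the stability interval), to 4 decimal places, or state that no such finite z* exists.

left endpoint -2.5127.

On y'=λy, z=hλ:
  order 3, 3-stage ⇒ R(z)=1+z+z^2/2+z^3/6
  (e.g. R(-1.74)=-0.10420, |R|=0.10420)

Solve |R(x)|<1 on ℝ⁻.
x=-1.74: |R|=0.1042
|R(-2.9)|=1.7598 |R(-1.43)|=0.1051 |R(-0.98)|=0.3433
Bisect:
  x_lo=-2.9794 |R|=1.9490  x_hi=-0.2701 |R|=0.7631
  mid=-1.62475 |R|=0.01969 →hi
  mid=-2.30209 |R|=0.68565 →hi
  mid=-2.64076 |R|=1.22323 →lo
  mid=-2.47143 |R|=0.93334 →hi
  mid=-2.55609 |R|=1.07271 →lo
  mid=-2.51376 |R|=1.00167 →lo
  mid=-2.49259 |R|=0.96717 →hi
  mid=-2.50318 |R|=0.98434 →hi
  mid=-2.50847 |R|=0.99298 →hi
  ...
  [-2.51277,-2.51260] ⇒ x*=-2.5127
Interval (-2.5127, 0).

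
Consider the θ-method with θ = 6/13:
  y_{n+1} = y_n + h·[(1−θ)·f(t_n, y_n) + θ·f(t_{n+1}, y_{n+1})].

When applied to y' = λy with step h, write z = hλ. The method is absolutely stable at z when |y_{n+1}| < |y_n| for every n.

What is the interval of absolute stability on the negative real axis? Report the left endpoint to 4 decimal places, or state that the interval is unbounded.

(-26.0000, 0).

On y'=λy, z=hλ:
  y_{n+1} = y_n + z·[7/13·y_n + 6/13·y_{n+1}] ⇒ (1 − 6/13z)y_{n+1} = (1 + 7/13z)y_n
  Hence R(z) = (1 + 7/13z)/(1 − 6/13z).

Solve |R(x)|<1 on ℝ⁻.
x=-1.03: |R|=0.3019
R=−1: 1+7/13x = −1+6/13x ⇒ -1/13x=2 ⇒ x=2/(-1/13)=-26.0000
Confirm numerically:
  x=-16.442: |R|=0.91439 <1
  x=-13.512: |R|=0.86725 <1
  x=-10.796: |R|=0.80452 <1
  x=-26.144: |R|=1.00085 >1
  x=-26.107: |R|=1.00063 >1
Interval (-26.0000, 0).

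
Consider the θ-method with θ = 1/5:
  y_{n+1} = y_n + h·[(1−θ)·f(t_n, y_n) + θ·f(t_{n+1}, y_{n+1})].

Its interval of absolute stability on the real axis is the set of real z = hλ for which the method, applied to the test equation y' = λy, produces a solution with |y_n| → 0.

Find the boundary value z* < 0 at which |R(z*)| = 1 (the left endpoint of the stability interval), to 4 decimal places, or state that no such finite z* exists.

z* = -3.3333.

Set f=λy, z=hλ:
  y_{n+1} = y_n + z·[4/5·y_n + 1/5·y_{n+1}] ⇒ (1 − 1/5z)y_{n+1} = (1 + 4/5z)y_n
  R(z) = (1 + 4/5z)/(1 − 1/5z).

Need |R(x)|<1, x<0.
x=-1.1: |R|=0.0984
R=−1: 1+4/5x = −1+1/5x ⇒ -3/5x=2 ⇒ x=2/(-3/5)=-3.3333
Confirm numerically:
  x=-3.161: |R|=0.93665 <1
  x=-2.802: |R|=0.79569 <1
  x=-2.587: |R|=0.70489 <1
  x=-2.143: |R|=0.50007 <1
  x=-3.533: |R|=1.07020 >1
  x=-3.362: |R|=1.01028 >1
Interval (-3.3333, 0).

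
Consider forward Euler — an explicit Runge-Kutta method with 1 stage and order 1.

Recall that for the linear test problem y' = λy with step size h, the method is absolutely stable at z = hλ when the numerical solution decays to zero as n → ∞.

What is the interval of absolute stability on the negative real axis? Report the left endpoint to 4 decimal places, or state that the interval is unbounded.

z∈(-2.0000,0).

With y'=λy (z=hλ):
  order 1, 1-stage ⇒ R(z)=1+z
  (e.g. R(-1.74)=-0.74000, |R|=0.74000)

Need |R(x)|<1, x<0.
x=-1.74: |R|=0.7400
|R(-2.19)|=1.1900 |R(-2.05)|=1.0500 |R(-1.86)|=0.8600
Bisect:
  x_lo=-2.7155 |R|=1.7155  x_hi=-0.0929 |R|=0.9071
  mid=-1.40419 |R|=0.40419 →hi
  mid=-2.05982 |R|=1.05982 →lo
  mid=-1.73200 |R|=0.73200 →hi
  mid=-1.89591 |R|=0.89591 →hi
  mid=-1.97787 |R|=0.97787 →hi
  mid=-2.01885 |R|=1.01885 →lo
  mid=-1.99836 |R|=0.99836 →hi
  mid=-2.00860 |R|=1.00860 →lo
  mid=-2.00348 |R|=1.00348 →lo
  mid=-2.00092 |R|=1.00092 →lo
  ...
  [-2.00012,-1.99996] ⇒ x*=-2.0000
Interval (-2.0000, 0).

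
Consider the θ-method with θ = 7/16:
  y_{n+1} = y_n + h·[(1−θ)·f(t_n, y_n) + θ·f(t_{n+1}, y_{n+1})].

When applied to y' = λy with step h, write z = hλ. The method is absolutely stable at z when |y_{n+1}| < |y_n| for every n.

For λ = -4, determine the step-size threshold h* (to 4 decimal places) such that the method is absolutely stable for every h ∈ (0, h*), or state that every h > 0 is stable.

Set f=λy, z=hλ:
  y_{n+1} = y_n + z·[9/16·y_n + 7/16·y_{n+1}] ⇒ (1 − 7/16z)y_{n+1} = (1 + 9/16z)y_n
  ⇒ R(z) = (1 + 9/16z)/(1 − 7/16z).

Boundary: |R(x)|=1, x<0.
x=-1.53: |R|=0.0835
R=−1: 1+9/16x = −1+7/16x ⇒ -1/8x=2 ⇒ x=2/(-1/8)=-16.0000
Confirm numerically:
  x=-13.641: |R|=0.95768 <1
  x=-11.944: |R|=0.91856 <1
  x=-7.365: |R|=0.74436 <1
  x=-16.523: |R|=1.00794 >1
  x=-16.485: |R|=1.00738 >1
Interval (-16.0000, 0).

(-16.0000,0); λ=-4 ⇒ h* = (16)/4 = 4.0000.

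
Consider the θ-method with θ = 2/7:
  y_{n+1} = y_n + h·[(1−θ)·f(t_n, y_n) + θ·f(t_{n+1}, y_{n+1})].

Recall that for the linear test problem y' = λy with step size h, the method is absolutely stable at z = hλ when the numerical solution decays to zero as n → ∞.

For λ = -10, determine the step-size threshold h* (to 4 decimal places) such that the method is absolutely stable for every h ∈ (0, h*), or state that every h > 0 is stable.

(-4.6667,0); λ=-10 ⇒ h* = (14/3)/10 = 0.4667.

Set f=λy, z=hλ:
  y_{n+1} = y_n + z·[5/7·y_n + 2/7·y_{n+1}] ⇒ (1 − 2/7z)y_{n+1} = (1 + 5/7z)y_n
  ⇒ R(z) = (1 + 5/7z)/(1 − 2/7z).

Find x<0 with |R(x)|<1.
x=-0.79: |R|=0.3555
R=−1: 1+5/7x = −1+2/7x ⇒ -3/7x=2 ⇒ x=2/(-3/7)=-4.6667
Confirm numerically:
  x=-4.047: |R|=0.87684 <1
  x=-3.810: |R|=0.82421 <1
  x=-3.594: |R|=0.77319 <1
  x=-2.139: |R|=0.32763 <1
  x=-5.199: |R|=1.09179 >1
  x=-5.086: |R|=1.07326 >1
Stable set (-4.6667, 0).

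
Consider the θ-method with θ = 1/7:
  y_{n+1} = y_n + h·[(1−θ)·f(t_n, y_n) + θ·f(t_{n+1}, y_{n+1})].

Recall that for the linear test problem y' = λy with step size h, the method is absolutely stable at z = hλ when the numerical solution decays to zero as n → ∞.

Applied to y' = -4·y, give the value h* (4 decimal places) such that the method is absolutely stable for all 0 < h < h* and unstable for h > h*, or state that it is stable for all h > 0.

Test eqn y'=λy, z=hλ:
  y_{n+1} = y_n + z·[6/7·y_n + 1/7·y_{n+1}] ⇒ (1 − 1/7z)y_{n+1} = (1 + 6/7z)y_n
  Hence R(z) = (1 + 6/7z)/(1 − 1/7z).

Solve |R(x)|<1 on ℝ⁻.
x=-0.98: |R|=0.1404
R=−1: 1+6/7x = −1+1/7x ⇒ -5/7x=2 ⇒ x=2/(-5/7)=-2.8000
Confirm numerically:
  x=-2.421: |R|=0.79885 <1
  x=-2.198: |R|=0.67275 <1
  x=-1.943: |R|=0.52085 <1
  x=-1.541: |R|=0.26297 <1
  x=-3.138: |R|=1.16670 >1
  x=-2.975: |R|=1.08772 >1
  x=-2.943: |R|=1.07191 >1
Interval (-2.8000, 0).

(-2.8000,0); λ=-4 ⇒ h* = (14/5)/4 = 0.7000.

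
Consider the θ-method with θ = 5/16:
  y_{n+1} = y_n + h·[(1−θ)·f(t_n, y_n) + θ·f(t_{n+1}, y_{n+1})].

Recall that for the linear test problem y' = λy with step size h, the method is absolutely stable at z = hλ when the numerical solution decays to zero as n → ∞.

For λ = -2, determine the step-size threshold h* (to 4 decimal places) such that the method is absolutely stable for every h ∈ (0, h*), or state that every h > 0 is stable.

Test eqn y'=λy, z=hλ:
  y_{n+1} = y_n + z·[11/16·y_n + 5/16·y_{n+1}] ⇒ (1 − 5/16z)y_{n+1} = (1 + 11/16z)y_n
  ⇒ R(z) = (1 + 11/16z)/(1 − 5/16z).

Need |R(x)|<1, x<0.
x=-1.39: |R|=0.0309
R=−1: 1+11/16x = −1+5/16x ⇒ -3/8x=2 ⇒ x=2/(-3/8)=-5.3333
Confirm numerically:
  x=-3.164: |R|=0.59095 <1
  x=-2.785: |R|=0.48906 <1
  x=-2.191: |R|=0.30054 <1
  x=-5.866: |R|=1.07051 >1
  x=-5.677: |R|=1.04646 >1
  x=-5.651: |R|=1.04307 >1
So |R|<1 on (-5.3333, 0).

(-5.3333,0); λ=-2 ⇒ h* = (16/3)/2 = 2.6667.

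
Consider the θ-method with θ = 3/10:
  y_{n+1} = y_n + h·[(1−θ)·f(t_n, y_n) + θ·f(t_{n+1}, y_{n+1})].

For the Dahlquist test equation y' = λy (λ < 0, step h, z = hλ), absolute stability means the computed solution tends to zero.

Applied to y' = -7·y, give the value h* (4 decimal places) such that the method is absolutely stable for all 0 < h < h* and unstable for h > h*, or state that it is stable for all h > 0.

(-5.0000,0); λ=-7 ⇒ h* = (5)/7 = 0.7143.

With y'=λy (z=hλ):
  y_{n+1} = y_n + z·[7/10·y_n + 3/10·y_{n+1}] ⇒ (1 − 3/10z)y_{n+1} = (1 + 7/10z)y_n
  Hence R(z) = (1 + 7/10z)/(1 − 3/10z).

Need |R(x)|<1, x<0.
x=-1.58: |R|=0.0719
R=−1: 1+7/10x = −1+3/10x ⇒ -2/5x=2 ⇒ x=2/(-2/5)=-5.0000
Confirm numerically:
  x=-2.740: |R|=0.50384 <1
  x=-2.137: |R|=0.30218 <1
  x=-2.075: |R|=0.27889 <1
  x=-5.502: |R|=1.07576 >1
  x=-5.337: |R|=1.05182 >1
  x=-5.112: |R|=1.01768 >1
Stable set (-5.0000, 0).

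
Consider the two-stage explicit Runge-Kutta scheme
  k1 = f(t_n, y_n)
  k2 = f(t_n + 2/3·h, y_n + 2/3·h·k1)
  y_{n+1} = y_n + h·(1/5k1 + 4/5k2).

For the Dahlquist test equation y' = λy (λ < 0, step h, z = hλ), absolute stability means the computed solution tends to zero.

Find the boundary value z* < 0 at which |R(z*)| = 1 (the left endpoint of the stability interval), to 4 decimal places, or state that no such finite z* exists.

left endpoint -1.8750.

Test eqn y'=λy, z=hλ:
  k1=λy_n ⇒ h·k1=z·y_n;  k2=λ(1+2/3z)y_n ⇒ h·k2=z(1+2/3z)y_n
  y_{n+1}/y_n = 1 + 1/5z + 4/5z(1+2/3z) = 1 + z + 8/15z²
  ⇒ R(z) = 1 + z + 8/15z².

Boundary: |R(x)|=1, x<0.
x=-1: |R|=0.5333
R=1: x+8/15x²=0 ⇒ x=−15/8=-1.8750; min R=1−1/(4·8/15)=0.5312>−1
Confirm numerically:
  x=-1.690: |R|=0.83325 <1
  x=-1.469: |R|=0.68191 <1
  x=-1.039: |R|=0.53674 <1
  x=-0.788: |R|=0.54317 <1
  x=-2.380: |R|=1.64101 >1
  x=-2.198: |R|=1.37864 >1
  x=-1.982: |R|=1.11311 >1
So |R|<1 on (-1.8750, 0).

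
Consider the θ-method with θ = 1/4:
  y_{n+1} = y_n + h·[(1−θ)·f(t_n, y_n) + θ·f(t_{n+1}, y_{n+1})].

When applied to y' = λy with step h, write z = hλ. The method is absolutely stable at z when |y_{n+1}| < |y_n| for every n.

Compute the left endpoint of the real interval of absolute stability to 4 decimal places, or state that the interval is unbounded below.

Set f=λy, z=hλ:
  y_{n+1} = y_n + z·[3/4·y_n + 1/4·y_{n+1}] ⇒ (1 − 1/4z)y_{n+1} = (1 + 3/4z)y_n
  R(z) = (1 + 3/4z)/(1 − 1/4z).

Need |R(x)|<1, x<0.
x=-1.65: |R|=0.1681
R=−1: 1+3/4x = −1+1/4x ⇒ -1/2x=2 ⇒ x=2/(-1/2)=-4.0000
Confirm numerically:
  x=-3.679: |R|=0.91640 <1
  x=-3.428: |R|=0.84599 <1
  x=-2.145: |R|=0.39626 <1
  x=-4.472: |R|=1.11143 >1
  x=-4.098: |R|=1.02420 >1
Stable set (-4.0000, 0).

z* = -4.0000.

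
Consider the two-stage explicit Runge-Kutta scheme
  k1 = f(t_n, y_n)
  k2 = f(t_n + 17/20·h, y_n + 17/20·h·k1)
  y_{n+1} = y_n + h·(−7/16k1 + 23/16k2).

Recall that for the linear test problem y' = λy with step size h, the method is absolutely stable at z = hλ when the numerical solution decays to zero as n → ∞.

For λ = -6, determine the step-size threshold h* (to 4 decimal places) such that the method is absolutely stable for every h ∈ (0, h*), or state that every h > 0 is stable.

Set f=λy, z=hλ:
  k1=λy_n ⇒ h·k1=z·y_n;  k2=λ(1+17/20z)y_n ⇒ h·k2=z(1+17/20z)y_n
  y_{n+1}/y_n = 1 − 7/16z + 23/16z(1+17/20z) = 1 + z + 391/320z²
  ⇒ R(z) = 1 + z + 391/320z².

Boundary: |R(x)|=1, x<0.
x=-1.2: |R|=1.5595
R=1: x+391/320x²=0 ⇒ x=−320/391=-0.8184; min R=1−1/(4·391/320)=0.7954>−1
Confirm numerically:
  x=-0.737: |R|=0.92668 <1
  x=-0.716: |R|=0.91040 <1
  x=-0.426: |R|=0.79574 <1
  x=-1.052: |R|=1.30025 >1
  x=-1.043: |R|=1.28622 >1
  x=-0.974: |R|=1.18516 >1
Interval (-0.8184, 0).

(-0.8184,0); λ=-6 ⇒ h* = (320/391)/6 = 0.1364.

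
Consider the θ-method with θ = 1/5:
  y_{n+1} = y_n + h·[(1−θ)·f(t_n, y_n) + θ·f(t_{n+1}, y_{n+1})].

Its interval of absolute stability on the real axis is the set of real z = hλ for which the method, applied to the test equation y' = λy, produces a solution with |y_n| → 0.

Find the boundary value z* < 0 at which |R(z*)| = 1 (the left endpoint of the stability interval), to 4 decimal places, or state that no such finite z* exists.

Test eqn y'=λy, z=hλ:
  y_{n+1} = y_n + z·[4/5·y_n + 1/5·y_{n+1}] ⇒ (1 − 1/5z)y_{n+1} = (1 + 4/5z)y_n
  R(z) = (1 + 4/5z)/(1 − 1/5z).

Solve |R(x)|<1 on ℝ⁻.
x=-1.44: |R|=0.1180
R=−1: 1+4/5x = −1+1/5x ⇒ -3/5x=2 ⇒ x=2/(-3/5)=-3.3333
Confirm numerically:
  x=-3.134: |R|=0.92648 <1
  x=-2.876: |R|=0.82580 <1
  x=-2.309: |R|=0.57956 <1
  x=-1.682: |R|=0.25861 <1
  x=-3.813: |R|=1.16328 >1
  x=-3.769: |R|=1.14905 >1
  x=-3.650: |R|=1.10983 >1
So |R|<1 on (-3.3333, 0).

z* = -3.3333.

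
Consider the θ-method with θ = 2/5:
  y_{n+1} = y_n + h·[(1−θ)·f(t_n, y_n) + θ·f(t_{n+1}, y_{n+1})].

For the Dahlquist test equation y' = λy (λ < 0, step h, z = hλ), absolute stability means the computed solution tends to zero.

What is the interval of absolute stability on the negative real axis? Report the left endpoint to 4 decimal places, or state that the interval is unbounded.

Set f=λy, z=hλ:
  y_{n+1} = y_n + z·[3/5·y_n + 2/5·y_{n+1}] ⇒ (1 − 2/5z)y_{n+1} = (1 + 3/5z)y_n
  so R(z) = (1 + 3/5z)/(1 − 2/5z).

Solve |R(x)|<1 on ℝ⁻.
x=-1.3: |R|=0.1447
R=−1: 1+3/5x = −1+2/5x ⇒ -1/5x=2 ⇒ x=2/(-1/5)=-10.0000
Confirm numerically:
  x=-9.230: |R|=0.96718 <1
  x=-9.215: |R|=0.96650 <1
  x=-5.366: |R|=0.70544 <1
  x=-4.122: |R|=0.55618 <1
  x=-10.575: |R|=1.02199 >1
  x=-10.394: |R|=1.01528 >1
  x=-10.169: |R|=1.00667 >1
So |R|<1 on (-10.0000, 0).

(-10.0000, 0).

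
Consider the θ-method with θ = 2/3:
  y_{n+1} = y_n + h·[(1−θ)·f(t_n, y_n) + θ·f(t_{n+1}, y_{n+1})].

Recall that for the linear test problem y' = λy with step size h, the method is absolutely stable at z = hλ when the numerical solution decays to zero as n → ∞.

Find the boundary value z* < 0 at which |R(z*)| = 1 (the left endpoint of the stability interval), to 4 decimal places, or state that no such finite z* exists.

(−∞, 0) — no finite endpoint.

On y'=λy, z=hλ:
  y_{n+1} = y_n + z·[1/3·y_n + 2/3·y_{n+1}] ⇒ (1 − 2/3z)y_{n+1} = (1 + 1/3z)y_n
  Hence R(z) = (1 + 1/3z)/(1 − 2/3z).

Solve |R(x)|<1 on ℝ⁻.
x=-0.87: |R|=0.4494
x=-2: |R|=0.1429
x=-10: |R|=0.3043
x=-100: |R|=0.4778
θ=2/3≥1/2 ⇒ |1+1/3x|<|1−2/3x| ∀x<0 ⇒ stable on all of ℝ⁻.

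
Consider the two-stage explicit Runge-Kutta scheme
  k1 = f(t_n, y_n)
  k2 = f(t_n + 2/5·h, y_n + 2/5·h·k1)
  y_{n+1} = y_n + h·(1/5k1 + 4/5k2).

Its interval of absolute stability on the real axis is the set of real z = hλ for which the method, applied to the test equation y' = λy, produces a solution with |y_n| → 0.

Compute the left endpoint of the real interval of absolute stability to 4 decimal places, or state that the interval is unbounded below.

Set f=λy, z=hλ:
  k1=λy_n ⇒ h·k1=z·y_n;  k2=λ(1+2/5z)y_n ⇒ h·k2=z(1+2/5z)y_n
  y_{n+1}/y_n = 1 + 1/5z + 4/5z(1+2/5z) = 1 + z + 8/25z²
  Hence R(z) = 1 + z + 8/25z².

Find x<0 with |R(x)|<1.
x=-1.1: |R|=0.2872
R=1: x+8/25x²=0 ⇒ x=−25/8=-3.1250; min R=1−1/(4·8/25)=0.2188>−1
Confirm numerically:
  x=-2.716: |R|=0.64453 <1
  x=-2.430: |R|=0.45957 <1
  x=-2.026: |R|=0.28750 <1
  x=-1.467: |R|=0.22167 <1
  x=-3.563: |R|=1.49939 >1
  x=-3.313: |R|=1.19931 >1
  x=-3.204: |R|=1.08100 >1
Stable set (-3.1250, 0).

z* = -3.1250.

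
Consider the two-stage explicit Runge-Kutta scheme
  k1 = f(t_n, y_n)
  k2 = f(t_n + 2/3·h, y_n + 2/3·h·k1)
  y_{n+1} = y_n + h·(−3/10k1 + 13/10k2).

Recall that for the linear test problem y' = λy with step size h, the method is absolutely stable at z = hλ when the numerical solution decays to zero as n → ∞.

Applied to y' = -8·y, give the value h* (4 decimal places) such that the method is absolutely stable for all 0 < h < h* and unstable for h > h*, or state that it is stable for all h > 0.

(-1.1538,0); λ=-8 ⇒ h* = (15/13)/8 = 0.1442.

With y'=λy (z=hλ):
  k1=λy_n ⇒ h·k1=z·y_n;  k2=λ(1+2/3z)y_n ⇒ h·k2=z(1+2/3z)y_n
  y_{n+1}/y_n = 1 − 3/10z + 13/10z(1+2/3z) = 1 + z + 13/15z²
  R(z) = 1 + z + 13/15z².

Boundary: |R(x)|=1, x<0.
x=-1.19: |R|=1.0373
R=1: x+13/15x²=0 ⇒ x=−15/13=-1.1538; min R=1−1/(4·13/15)=0.7115>−1
Confirm numerically:
  x=-1.124: |R|=0.97093 <1
  x=-1.000: |R|=0.86667 <1
  x=-0.782: |R|=0.74799 <1
  x=-1.555: |R|=1.54062 >1
  x=-1.310: |R|=1.17729 >1
Interval (-1.1538, 0).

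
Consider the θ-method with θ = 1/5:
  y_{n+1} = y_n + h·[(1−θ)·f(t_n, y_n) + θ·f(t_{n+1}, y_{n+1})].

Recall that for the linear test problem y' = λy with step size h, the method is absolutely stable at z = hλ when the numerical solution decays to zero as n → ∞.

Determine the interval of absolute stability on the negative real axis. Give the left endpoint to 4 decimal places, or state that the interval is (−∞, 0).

(-3.3333, 0).

Test eqn y'=λy, z=hλ:
  y_{n+1} = y_n + z·[4/5·y_n + 1/5·y_{n+1}] ⇒ (1 − 1/5z)y_{n+1} = (1 + 4/5z)y_n
  R(z) = (1 + 4/5z)/(1 − 1/5z).

Boundary: |R(x)|=1, x<0.
x=-0.46: |R|=0.5788
R=−1: 1+4/5x = −1+1/5x ⇒ -3/5x=2 ⇒ x=2/(-3/5)=-3.3333
Confirm numerically:
  x=-3.096: |R|=0.91206 <1
  x=-3.075: |R|=0.90402 <1
  x=-1.924: |R|=0.38937 <1
  x=-1.519: |R|=0.16506 <1
  x=-3.861: |R|=1.17865 >1
  x=-3.597: |R|=1.09201 >1
Interval (-3.3333, 0).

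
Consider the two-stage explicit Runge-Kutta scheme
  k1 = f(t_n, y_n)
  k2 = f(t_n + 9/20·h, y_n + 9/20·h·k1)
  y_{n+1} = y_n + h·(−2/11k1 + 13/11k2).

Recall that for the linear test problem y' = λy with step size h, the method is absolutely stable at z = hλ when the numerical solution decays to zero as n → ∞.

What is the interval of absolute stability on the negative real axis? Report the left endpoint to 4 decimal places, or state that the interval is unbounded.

(-1.8803, 0).

On y'=λy, z=hλ:
  k1=λy_n ⇒ h·k1=z·y_n;  k2=λ(1+9/20z)y_n ⇒ h·k2=z(1+9/20z)y_n
  y_{n+1}/y_n = 1 − 2/11z + 13/11z(1+9/20z) = 1 + z + 117/220z²
  R(z) = 1 + z + 117/220z².

Need |R(x)|<1, x<0.
x=-1.29: |R|=0.5950
R=1: x+117/220x²=0 ⇒ x=−220/117=-1.8803; min R=1−1/(4·117/220)=0.5299>−1
Confirm numerically:
  x=-1.484: |R|=0.68720 <1
  x=-1.387: |R|=0.63610 <1
  x=-0.772: |R|=0.54496 <1
  x=-2.159: |R|=1.31995 >1
  x=-1.995: |R|=1.12165 >1
Interval (-1.8803, 0).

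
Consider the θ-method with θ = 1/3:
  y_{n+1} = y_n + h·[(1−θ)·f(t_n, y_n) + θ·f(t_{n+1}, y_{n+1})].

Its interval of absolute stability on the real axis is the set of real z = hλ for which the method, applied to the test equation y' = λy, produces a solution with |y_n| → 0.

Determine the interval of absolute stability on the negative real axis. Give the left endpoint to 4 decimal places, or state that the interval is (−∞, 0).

(-6.0000, 0).

On y'=λy, z=hλ:
  y_{n+1} = y_n + z·[2/3·y_n + 1/3·y_{n+1}] ⇒ (1 − 1/3z)y_{n+1} = (1 + 2/3z)y_n
  so R(z) = (1 + 2/3z)/(1 − 1/3z).

Boundary: |R(x)|=1, x<0.
x=-1.06: |R|=0.2167
R=−1: 1+2/3x = −1+1/3x ⇒ -1/3x=2 ⇒ x=2/(-1/3)=-6.0000
Confirm numerically:
  x=-5.604: |R|=0.95397 <1
  x=-4.757: |R|=0.83976 <1
  x=-4.744: |R|=0.83781 <1
  x=-2.790: |R|=0.44560 <1
  x=-6.579: |R|=1.06044 >1
  x=-6.426: |R|=1.04519 >1
So |R|<1 on (-6.0000, 0).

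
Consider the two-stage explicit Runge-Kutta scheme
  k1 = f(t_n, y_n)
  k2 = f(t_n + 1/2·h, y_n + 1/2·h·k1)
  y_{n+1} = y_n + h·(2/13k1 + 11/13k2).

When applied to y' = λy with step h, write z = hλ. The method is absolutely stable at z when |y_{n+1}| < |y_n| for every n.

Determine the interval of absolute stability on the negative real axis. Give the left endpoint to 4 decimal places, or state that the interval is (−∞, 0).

(-2.3636, 0).

Set f=λy, z=hλ:
  k1=λy_n ⇒ h·k1=z·y_n;  k2=λ(1+1/2z)y_n ⇒ h·k2=z(1+1/2z)y_n
  y_{n+1}/y_n = 1 + 2/13z + 11/13z(1+1/2z) = 1 + z + 11/26z²
  so R(z) = 1 + z + 11/26z².

Solve |R(x)|<1 on ℝ⁻.
x=-1.39: |R|=0.4274
R=1: x+11/26x²=0 ⇒ x=−26/11=-2.3636; min R=1−1/(4·11/26)=0.4091>−1
Confirm numerically:
  x=-2.156: |R|=0.81060 <1
  x=-1.770: |R|=0.55546 <1
  x=-1.330: |R|=0.41838 <1
  x=-1.183: |R|=0.40909 <1
  x=-2.561: |R|=1.21384 >1
  x=-2.415: |R|=1.05248 >1
Interval (-2.3636, 0).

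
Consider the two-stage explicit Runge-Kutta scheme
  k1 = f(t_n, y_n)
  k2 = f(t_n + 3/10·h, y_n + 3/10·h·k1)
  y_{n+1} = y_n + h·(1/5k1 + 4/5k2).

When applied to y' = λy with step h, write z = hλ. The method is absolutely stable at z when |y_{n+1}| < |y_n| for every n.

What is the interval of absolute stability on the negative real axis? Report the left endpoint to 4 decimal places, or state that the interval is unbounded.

Test eqn y'=λy, z=hλ:
  k1=λy_n ⇒ h·k1=z·y_n;  k2=λ(1+3/10z)y_n ⇒ h·k2=z(1+3/10z)y_n
  y_{n+1}/y_n = 1 + 1/5z + 4/5z(1+3/10z) = 1 + z + 6/25z²
  so R(z) = 1 + z + 6/25z².

Need |R(x)|<1, x<0.
x=-1.6: |R|=0.0144
R=1: x+6/25x²=0 ⇒ x=−25/6=-4.1667; min R=1−1/(4·6/25)=-0.0417>−1
Confirm numerically:
  x=-3.988: |R|=0.82899 <1
  x=-3.068: |R|=0.19103 <1
  x=-3.066: |R|=0.19009 <1
  x=-2.283: |R|=0.03210 <1
  x=-4.628: |R|=1.51241 >1
  x=-4.269: |R|=1.10485 >1
Interval (-4.1667, 0).

z∈(-4.1667,0).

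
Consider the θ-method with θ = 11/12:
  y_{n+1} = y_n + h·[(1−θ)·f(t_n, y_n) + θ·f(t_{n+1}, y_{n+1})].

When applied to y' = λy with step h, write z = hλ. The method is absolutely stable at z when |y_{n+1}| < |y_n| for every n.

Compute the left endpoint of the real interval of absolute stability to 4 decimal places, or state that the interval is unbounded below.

On y'=λy, z=hλ:
  y_{n+1} = y_n + z·[1/12·y_n + 11/12·y_{n+1}] ⇒ (1 − 11/12z)y_{n+1} = (1 + 1/12z)y_n
  so R(z) = (1 + 1/12z)/(1 − 11/12z).

Need |R(x)|<1, x<0.
x=-0.41: |R|=0.7020
x=-2: |R|=0.2941
x=-10: |R|=0.0164
x=-100: |R|=0.0791
θ=11/12≥1/2 ⇒ |1+1/12x|<|1−11/12x| ∀x<0 ⇒ stable on all of ℝ⁻.

(−∞, 0) — no finite endpoint.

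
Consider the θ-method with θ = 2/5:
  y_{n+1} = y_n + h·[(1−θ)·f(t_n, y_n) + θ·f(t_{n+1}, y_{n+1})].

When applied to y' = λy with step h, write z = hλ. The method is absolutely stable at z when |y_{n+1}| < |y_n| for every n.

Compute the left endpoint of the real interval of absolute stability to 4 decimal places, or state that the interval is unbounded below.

On y'=λy, z=hλ:
  y_{n+1} = y_n + z·[3/5·y_n + 2/5·y_{n+1}] ⇒ (1 − 2/5z)y_{n+1} = (1 + 3/5z)y_n
  so R(z) = (1 + 3/5z)/(1 − 2/5z).

Boundary: |R(x)|=1, x<0.
x=-0.67: |R|=0.4716
R=−1: 1+3/5x = −1+2/5x ⇒ -1/5x=2 ⇒ x=2/(-1/5)=-10.0000
Confirm numerically:
  x=-9.131: |R|=0.96264 <1
  x=-8.013: |R|=0.90550 <1
  x=-6.015: |R|=0.76600 <1
  x=-5.689: |R|=0.73678 <1
  x=-10.498: |R|=1.01916 >1
  x=-10.269: |R|=1.01053 >1
  x=-10.134: |R|=1.00530 >1
So |R|<1 on (-10.0000, 0).

left endpoint -10.0000.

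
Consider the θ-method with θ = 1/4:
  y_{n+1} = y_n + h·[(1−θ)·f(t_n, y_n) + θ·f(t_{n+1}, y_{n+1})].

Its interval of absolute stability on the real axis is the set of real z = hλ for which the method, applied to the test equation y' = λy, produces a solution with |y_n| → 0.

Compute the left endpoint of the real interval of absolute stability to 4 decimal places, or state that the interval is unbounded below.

With y'=λy (z=hλ):
  y_{n+1} = y_n + z·[3/4·y_n + 1/4·y_{n+1}] ⇒ (1 − 1/4z)y_{n+1} = (1 + 3/4z)y_n
  ⇒ R(z) = (1 + 3/4z)/(1 − 1/4z).

Solve |R(x)|<1 on ℝ⁻.
x=-1.6: |R|=0.1429
R=−1: 1+3/4x = −1+1/4x ⇒ -1/2x=2 ⇒ x=2/(-1/2)=-4.0000
Confirm numerically:
  x=-3.928: |R|=0.98184 <1
  x=-3.821: |R|=0.95423 <1
  x=-3.396: |R|=0.83667 <1
  x=-4.254: |R|=1.06155 >1
  x=-4.181: |R|=1.04425 >1
Stable set (-4.0000, 0).

left endpoint -4.0000.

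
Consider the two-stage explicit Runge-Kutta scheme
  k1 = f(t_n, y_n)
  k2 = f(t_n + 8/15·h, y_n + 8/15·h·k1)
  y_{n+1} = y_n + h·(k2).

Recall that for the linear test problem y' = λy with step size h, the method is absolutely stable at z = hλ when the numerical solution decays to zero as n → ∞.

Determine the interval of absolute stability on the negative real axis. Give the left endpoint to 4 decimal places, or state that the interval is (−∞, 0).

(-1.8750, 0).

On y'=λy, z=hλ:
  k1=λy_n ⇒ h·k1=z·y_n;  k2=λ(1+8/15z)y_n ⇒ h·k2=z(1+8/15z)y_n
  y_{n+1}/y_n = 1 + z(1+8/15z) = 1 + z + 8/15z²
  R(z) = 1 + z + 8/15z².

Find x<0 with |R(x)|<1.
x=-0.36: |R|=0.7091
R=1: x+8/15x²=0 ⇒ x=−15/8=-1.8750; min R=1−1/(4·8/15)=0.5312>−1
Confirm numerically:
  x=-1.836: |R|=0.96181 <1
  x=-1.366: |R|=0.62918 <1
  x=-1.021: |R|=0.53497 <1
  x=-0.773: |R|=0.54568 <1
  x=-2.455: |R|=1.75941 >1
  x=-2.166: |R|=1.33616 >1
  x=-2.125: |R|=1.28333 >1
Stable set (-1.8750, 0).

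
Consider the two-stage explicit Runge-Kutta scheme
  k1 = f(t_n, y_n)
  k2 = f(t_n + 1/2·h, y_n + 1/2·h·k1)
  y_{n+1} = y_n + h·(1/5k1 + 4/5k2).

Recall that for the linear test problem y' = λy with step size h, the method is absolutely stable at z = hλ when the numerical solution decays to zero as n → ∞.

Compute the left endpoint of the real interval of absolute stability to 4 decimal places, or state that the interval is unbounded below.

On y'=λy, z=hλ:
  k1=λy_n ⇒ h·k1=z·y_n;  k2=λ(1+1/2z)y_n ⇒ h·k2=z(1+1/2z)y_n
  y_{n+1}/y_n = 1 + 1/5z + 4/5z(1+1/2z) = 1 + z + 2/5z²
  R(z) = 1 + z + 2/5z².

Boundary: |R(x)|=1, x<0.
x=-1.62: |R|=0.4298
R=1: x+2/5x²=0 ⇒ x=−5/2=-2.5000; min R=1−1/(4·2/5)=0.3750>−1
Confirm numerically:
  x=-2.085: |R|=0.65389 <1
  x=-1.945: |R|=0.56821 <1
  x=-1.857: |R|=0.52238 <1
  x=-2.816: |R|=1.35594 >1
  x=-2.689: |R|=1.20329 >1
  x=-2.522: |R|=1.02219 >1
Interval (-2.5000, 0).

z* = -2.5000.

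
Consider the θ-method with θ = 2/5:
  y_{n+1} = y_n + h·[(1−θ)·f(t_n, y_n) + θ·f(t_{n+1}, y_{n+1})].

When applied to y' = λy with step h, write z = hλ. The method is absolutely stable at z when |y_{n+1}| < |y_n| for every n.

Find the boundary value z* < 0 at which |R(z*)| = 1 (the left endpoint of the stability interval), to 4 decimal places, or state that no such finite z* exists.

z* = -10.0000.

Set f=λy, z=hλ:
  y_{n+1} = y_n + z·[3/5·y_n + 2/5·y_{n+1}] ⇒ (1 − 2/5z)y_{n+1} = (1 + 3/5z)y_n
  R(z) = (1 + 3/5z)/(1 − 2/5z).

Need |R(x)|<1, x<0.
x=-0.54: |R|=0.5559
R=−1: 1+3/5x = −1+2/5x ⇒ -1/5x=2 ⇒ x=2/(-1/5)=-10.0000
Confirm numerically:
  x=-8.745: |R|=0.94420 <1
  x=-7.377: |R|=0.86722 <1
  x=-6.871: |R|=0.83305 <1
  x=-4.778: |R|=0.64125 <1
  x=-10.299: |R|=1.01168 >1
  x=-10.175: |R|=1.00690 >1
Interval (-10.0000, 0).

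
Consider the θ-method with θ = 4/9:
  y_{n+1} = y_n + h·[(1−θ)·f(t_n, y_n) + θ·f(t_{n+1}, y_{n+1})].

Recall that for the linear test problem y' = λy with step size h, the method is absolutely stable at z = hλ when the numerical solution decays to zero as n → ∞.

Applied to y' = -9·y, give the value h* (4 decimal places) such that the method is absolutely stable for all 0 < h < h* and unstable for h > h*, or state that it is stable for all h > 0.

Set f=λy, z=hλ:
  y_{n+1} = y_n + z·[5/9·y_n + 4/9·y_{n+1}] ⇒ (1 − 4/9z)y_{n+1} = (1 + 5/9z)y_n
  so R(z) = (1 + 5/9z)/(1 − 4/9z).

Need |R(x)|<1, x<0.
x=-1.45: |R|=0.1182
R=−1: 1+5/9x = −1+4/9x ⇒ -1/9x=2 ⇒ x=2/(-1/9)=-18.0000
Confirm numerically:
  x=-13.551: |R|=0.92961 <1
  x=-12.025: |R|=0.89536 <1
  x=-11.780: |R|=0.88917 <1
  x=-8.879: |R|=0.79511 <1
  x=-18.488: |R|=1.00588 >1
  x=-18.051: |R|=1.00063 >1
Stable set (-18.0000, 0).

(-18.0000,0); λ=-9 ⇒ h* = (18)/9 = 2.0000.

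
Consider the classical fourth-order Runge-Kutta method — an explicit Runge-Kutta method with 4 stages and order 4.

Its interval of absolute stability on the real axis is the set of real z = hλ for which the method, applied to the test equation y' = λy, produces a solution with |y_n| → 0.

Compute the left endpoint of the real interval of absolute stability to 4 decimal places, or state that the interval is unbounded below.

On y'=λy, z=hλ:
  order 4, 4-stage ⇒ R(z)=1+z+z^2/2+z^3/6+z^4/24
  (e.g. R(-0.79)=0.45611, |R|=0.45611)

Boundary: |R(x)|=1, x<0.
x=-0.79: |R|=0.4561
|R(-2.88)|=1.1524 |R(-2.71)|=0.8923 |R(-1.65)|=0.2714
Bisect:
  x_lo=-3.4355 |R|=2.5120  x_hi=-0.1963 |R|=0.8218
  mid=-1.81589 |R|=0.28792 →hi
  mid=-2.62567 |R|=0.78483 →hi
  mid=-3.03056 |R|=1.43730 →lo
  mid=-2.82812 |R|=1.06651 →lo
  mid=-2.72689 |R|=0.91546 →hi
  mid=-2.77750 |R|=0.98832 →hi
  mid=-2.80281 |R|=1.02673 →lo
  mid=-2.79016 |R|=1.00736 →lo
  mid=-2.78383 |R|=0.99780 →hi
  ...
  [-2.78541,-2.78521] ⇒ x*=-2.7853
Interval (-2.7853, 0).

left endpoint -2.7853.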